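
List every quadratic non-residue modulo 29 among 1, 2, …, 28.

Square k = 1,…,14 (k and 29−k give the same square):
1²=1, 2²=4, 3²=9, 4²=16, 5²=25, 6²≡7, 7²≡20, 8²≡6, 9²≡23, 10²≡13, 11²≡5, 12²≡28, 13²≡24, 14²≡22 (mod 29).
The residues are {1, 4, 5, 6, 7, 9, 13, 16, 20, 22, 23, 24, 25, 28}; the non-residues are the remaining 14 nonzero classes.

2, 3, 8, 10, 11, 12, 14, 15, 17, 18, 19, 21, 26, 27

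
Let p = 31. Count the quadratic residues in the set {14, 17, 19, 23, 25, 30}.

3

(14/31) = +1 → QR.
(17/31) = -1 → non-residue.
(19/31) = +1 → QR.
(23/31) = -1 → non-residue.
(25/31) = +1 → QR.
(30/31) = -1 → non-residue.
Total quadratic residues among the 6: 3.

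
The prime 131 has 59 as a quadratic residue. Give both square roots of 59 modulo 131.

Since 131 ≡ 3 (mod 4), a square root of 59 is 59^((131+1)/4) = 59^33 mod 131.
Repeated squaring: 59^2≡75, 59^4≡123, 59^8≡64, 59^16≡35, 59^32≡46 (mod 131).
59^33 = 59^(32+1) ≡ 94 (mod 131).
Check: 94² = 8836 ≡ 59 (mod 131). The two roots are 37 and 94.

37, 94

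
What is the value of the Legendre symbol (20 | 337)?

-1

Euler's criterion: (20/337) ≡ 20^168 (mod 337).
20^2 ≡ 63 (mod 337)
20^4 ≡ 262 (mod 337)
20^8 ≡ 233 (mod 337)
20^16 ≡ 32 (mod 337)
20^32 ≡ 13 (mod 337)
20^64 ≡ 169 (mod 337)
20^128 ≡ 253 (mod 337)
20^168 = 20^(128+32+8) ≡ 336 (mod 337).
Result is 336 ≡ −1, so (20/337) = −1.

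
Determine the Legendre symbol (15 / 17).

1

Reciprocity: 15 ≡ 3 and 17 ≡ 1 (mod 4), so (15/17) = +(17/15).
Reduce top mod 15: now compute (2/15).
Pull out 2: since 15 ≡ 7 (mod 8), (2/15) = +1.
Reached (1/15) = 1. Collecting the sign flips along the way, the symbol is +1.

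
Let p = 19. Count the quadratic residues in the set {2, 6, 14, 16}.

2

(2/19) = -1 → non-residue.
(6/19) = +1 → QR.
(14/19) = -1 → non-residue.
(16/19) = +1 → QR.
Total quadratic residues among the 4: 2.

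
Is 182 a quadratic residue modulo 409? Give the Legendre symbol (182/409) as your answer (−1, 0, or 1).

1

Pull out 2: since 409 ≡ 1 (mod 8), (2/409) = +1.
Reciprocity: 91 ≡ 3 and 409 ≡ 1 (mod 4), so (91/409) = +(409/91).
Reduce top mod 91: now compute (45/91).
Reciprocity: 45 ≡ 1 and 91 ≡ 3 (mod 4), so (45/91) = +(91/45).
Reduce top mod 45: now compute (1/45).
Reached (1/45) = 1. Collecting the sign flips along the way, the symbol is +1.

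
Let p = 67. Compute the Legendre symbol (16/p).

Euler's criterion: (16/67) ≡ 16^33 (mod 67).
16^2 ≡ 55 (mod 67)
16^4 ≡ 10 (mod 67)
16^8 ≡ 33 (mod 67)
16^16 ≡ 17 (mod 67)
16^32 ≡ 21 (mod 67)
16^33 = 16^(32+1) ≡ 1 (mod 67).
Result is 1, so (16/67) = 1.

1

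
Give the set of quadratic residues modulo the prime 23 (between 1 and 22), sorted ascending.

1 2 3 4 6 8 9 12 13 16 18

Square k = 1,…,11 (k and 23−k give the same square):
1²=1, 2²=4, 3²=9, 4²=16, 5²≡2, 6²≡13, 7²≡3, 8²≡18, 9²≡12, 10²≡8, 11²≡6 (mod 23).
So the quadratic residues mod 23 are {1, 2, 3, 4, 6, 8, 9, 12, 13, 16, 18}.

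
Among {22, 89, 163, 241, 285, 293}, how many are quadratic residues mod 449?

(22/449) = +1 → QR.
(89/449) = +1 → QR.
(163/449) = -1 → non-residue.
(241/449) = -1 → non-residue.
(285/449) = +1 → QR.
(293/449) = +1 → QR.
Total quadratic residues among the 6: 4.

4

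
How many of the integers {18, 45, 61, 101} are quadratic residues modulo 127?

2

(18/127) = +1 → QR.
(45/127) = -1 → non-residue.
(61/127) = +1 → QR.
(101/127) = -1 → non-residue.
Total quadratic residues among the 4: 2.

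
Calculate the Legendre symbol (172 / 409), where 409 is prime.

Pull out 2^2: since 409 ≡ 1 (mod 8), (2/409) = +1, so (2/409)^2 = +1.
Reciprocity: 43 ≡ 3 and 409 ≡ 1 (mod 4), so (43/409) = +(409/43).
Reduce top mod 43: now compute (22/43).
Pull out 2: since 43 ≡ 3 (mod 8), (2/43) = -1.
Reciprocity: 11 ≡ 3 and 43 ≡ 3 (mod 4), so (11/43) = −(43/11).
Reduce top mod 11: now compute (10/11).
Pull out 2: since 11 ≡ 3 (mod 8), (2/11) = -1.
Reciprocity: 5 ≡ 1 and 11 ≡ 3 (mod 4), so (5/11) = +(11/5).
Reduce top mod 5: now compute (1/5).
Reached (1/5) = 1. Collecting the sign flips along the way, the symbol is -1.

-1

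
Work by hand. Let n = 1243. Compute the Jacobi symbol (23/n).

Reciprocity: 23 ≡ 3 and 1243 ≡ 3 (mod 4), so (23/1243) = −(1243/23).
Reduce top mod 23: now compute (1/23).
Reached (1/23) = 1. Collecting the sign flips along the way, the symbol is -1.

-1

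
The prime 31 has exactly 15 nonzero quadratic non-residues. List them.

Square k = 1,…,15 (k and 31−k give the same square):
1²=1, 2²=4, 3²=9, 4²=16, 5²=25, 6²≡5, 7²≡18, 8²≡2, 9²≡19, 10²≡7, 11²≡28, 12²≡20, 13²≡14, 14²≡10, 15²≡8 (mod 31).
The residues are {1, 2, 4, 5, 7, 8, 9, 10, 14, 16, 18, 19, 20, 25, 28}; the non-residues are the remaining 15 nonzero classes.

3 6 11 12 13 15 17 21 22 23 24 26 27 29 30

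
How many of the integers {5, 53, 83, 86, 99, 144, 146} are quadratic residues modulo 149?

(5/149) = +1 → QR.
(53/149) = +1 → QR.
(83/149) = -1 → non-residue.
(86/149) = +1 → QR.
(99/149) = -1 → non-residue.
(144/149) = +1 → QR.
(146/149) = -1 → non-residue.
Total quadratic residues among the 7: 4.

4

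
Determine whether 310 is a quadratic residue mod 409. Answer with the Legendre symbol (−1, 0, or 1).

Euler's criterion: (310/409) ≡ 310^204 (mod 409).
310^2 ≡ 394 (mod 409)
310^4 ≡ 225 (mod 409)
310^8 ≡ 318 (mod 409)
310^16 ≡ 101 (mod 409)
310^32 ≡ 385 (mod 409)
310^64 ≡ 167 (mod 409)
310^128 ≡ 77 (mod 409)
310^204 = 310^(128+64+8+4) ≡ 408 (mod 409).
Result is 408 ≡ −1, so (310/409) = −1.

-1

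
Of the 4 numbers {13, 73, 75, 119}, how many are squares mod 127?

(13/127) = +1 → QR.
(73/127) = +1 → QR.
(75/127) = -1 → non-residue.
(119/127) = -1 → non-residue.
Total quadratic residues among the 4: 2.

2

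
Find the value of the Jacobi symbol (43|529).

1

Reciprocity: 43 ≡ 3 and 529 ≡ 1 (mod 4), so (43/529) = +(529/43).
Reduce top mod 43: now compute (13/43).
Reciprocity: 13 ≡ 1 and 43 ≡ 3 (mod 4), so (13/43) = +(43/13).
Reduce top mod 13: now compute (4/13).
Pull out 2^2: since 13 ≡ 5 (mod 8), (2/13) = -1, so (2/13)^2 = +1.
Reached (1/13) = 1. Collecting the sign flips along the way, the symbol is +1.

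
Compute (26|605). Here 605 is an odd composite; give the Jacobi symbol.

Pull out 2: since 605 ≡ 5 (mod 8), (2/605) = -1.
Reciprocity: 13 ≡ 1 and 605 ≡ 1 (mod 4), so (13/605) = +(605/13).
Reduce top mod 13: now compute (7/13).
Reciprocity: 7 ≡ 3 and 13 ≡ 1 (mod 4), so (7/13) = +(13/7).
Reduce top mod 7: now compute (6/7).
Pull out 2: since 7 ≡ 7 (mod 8), (2/7) = +1.
Reciprocity: 3 ≡ 3 and 7 ≡ 3 (mod 4), so (3/7) = −(7/3).
Reduce top mod 3: now compute (1/3).
Reached (1/3) = 1. Collecting the sign flips along the way, the symbol is +1.

1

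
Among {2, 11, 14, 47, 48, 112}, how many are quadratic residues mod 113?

4

(2/113) = +1 → QR.
(11/113) = +1 → QR.
(14/113) = +1 → QR.
(47/113) = -1 → non-residue.
(48/113) = -1 → non-residue.
(112/113) = +1 → QR.
Total quadratic residues among the 6: 4.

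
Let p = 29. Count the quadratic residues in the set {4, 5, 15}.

2

(4/29) = +1 → QR.
(5/29) = +1 → QR.
(15/29) = -1 → non-residue.
Total quadratic residues among the 3: 2.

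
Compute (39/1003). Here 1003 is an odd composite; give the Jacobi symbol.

Reciprocity: 39 ≡ 3 and 1003 ≡ 3 (mod 4), so (39/1003) = −(1003/39).
Reduce top mod 39: now compute (28/39).
Pull out 2^2: since 39 ≡ 7 (mod 8), (2/39) = +1, so (2/39)^2 = +1.
Reciprocity: 7 ≡ 3 and 39 ≡ 3 (mod 4), so (7/39) = −(39/7).
Reduce top mod 7: now compute (4/7).
Pull out 2^2: since 7 ≡ 7 (mod 8), (2/7) = +1, so (2/7)^2 = +1.
Reached (1/7) = 1. Collecting the sign flips along the way, the symbol is +1.

1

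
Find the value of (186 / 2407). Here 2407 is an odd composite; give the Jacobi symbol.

Pull out 2: since 2407 ≡ 7 (mod 8), (2/2407) = +1.
Reciprocity: 93 ≡ 1 and 2407 ≡ 3 (mod 4), so (93/2407) = +(2407/93).
Reduce top mod 93: now compute (82/93).
Pull out 2: since 93 ≡ 5 (mod 8), (2/93) = -1.
Reciprocity: 41 ≡ 1 and 93 ≡ 1 (mod 4), so (41/93) = +(93/41).
Reduce top mod 41: now compute (11/41).
Reciprocity: 11 ≡ 3 and 41 ≡ 1 (mod 4), so (11/41) = +(41/11).
Reduce top mod 11: now compute (8/11).
Pull out 2^3: since 11 ≡ 3 (mod 8), (2/11) = -1, so (2/11)^3 = -1.
Reached (1/11) = 1. Collecting the sign flips along the way, the symbol is +1.

1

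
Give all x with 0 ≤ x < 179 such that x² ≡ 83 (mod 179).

Since 179 ≡ 3 (mod 4), a square root of 83 is 83^((179+1)/4) = 83^45 mod 179.
Repeated squaring: 83^2≡87, 83^4≡51, 83^8≡95, 83^16≡75, 83^32≡76 (mod 179).
83^45 = 83^(32+8+4+1) ≡ 158 (mod 179).
Check: 158² = 24964 ≡ 83 (mod 179). The two roots are 21 and 158.

21, 158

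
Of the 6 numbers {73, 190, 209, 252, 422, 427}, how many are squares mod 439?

(73/439) = +1 → QR.
(190/439) = +1 → QR.
(209/439) = +1 → QR.
(252/439) = +1 → QR.
(422/439) = +1 → QR.
(427/439) = +1 → QR.
Total quadratic residues among the 6: 6.

6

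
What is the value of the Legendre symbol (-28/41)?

First reduce: -28 ≡ 13 (mod 41).
Reciprocity: 13 ≡ 1 and 41 ≡ 1 (mod 4), so (13/41) = +(41/13).
Reduce top mod 13: now compute (2/13).
Pull out 2: since 13 ≡ 5 (mod 8), (2/13) = -1.
Reached (1/13) = 1. Collecting the sign flips along the way, the symbol is -1.

-1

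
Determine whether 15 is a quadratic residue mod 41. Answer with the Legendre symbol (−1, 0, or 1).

Reciprocity: 15 ≡ 3 and 41 ≡ 1 (mod 4), so (15/41) = +(41/15).
Reduce top mod 15: now compute (11/15).
Reciprocity: 11 ≡ 3 and 15 ≡ 3 (mod 4), so (11/15) = −(15/11).
Reduce top mod 11: now compute (4/11).
Pull out 2^2: since 11 ≡ 3 (mod 8), (2/11) = -1, so (2/11)^2 = +1.
Reached (1/11) = 1. Collecting the sign flips along the way, the symbol is -1.

-1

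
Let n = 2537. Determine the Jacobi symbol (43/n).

Reciprocity: 43 ≡ 3 and 2537 ≡ 1 (mod 4), so (43/2537) = +(2537/43).
Reduce top mod 43: now compute (0/43).
Top reduces to 0: gcd > 1, so the symbol is 0.

0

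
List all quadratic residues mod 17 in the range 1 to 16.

1 2 4 8 9 13 15 16

Square k = 1,…,8 (k and 17−k give the same square):
1²=1, 2²=4, 3²=9, 4²=16, 5²≡8, 6²≡2, 7²≡15, 8²≡13 (mod 17).
So the quadratic residues mod 17 are {1, 2, 4, 8, 9, 13, 15, 16}.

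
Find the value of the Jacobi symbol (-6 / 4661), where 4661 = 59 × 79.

First reduce: -6 ≡ 4655 (mod 4661).
Reciprocity: 4655 ≡ 3 and 4661 ≡ 1 (mod 4), so (4655/4661) = +(4661/4655).
Reduce top mod 4655: now compute (6/4655).
Pull out 2: since 4655 ≡ 7 (mod 8), (2/4655) = +1.
Reciprocity: 3 ≡ 3 and 4655 ≡ 3 (mod 4), so (3/4655) = −(4655/3).
Reduce top mod 3: now compute (2/3).
Pull out 2: since 3 ≡ 3 (mod 8), (2/3) = -1.
Reached (1/3) = 1. Collecting the sign flips along the way, the symbol is +1.

1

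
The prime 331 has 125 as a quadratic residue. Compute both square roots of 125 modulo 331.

159, 172

Since 331 ≡ 3 (mod 4), a square root of 125 is 125^((331+1)/4) = 125^83 mod 331.
Repeated squaring: 125^2≡68, 125^4≡321, 125^8≡100, 125^16≡70, 125^32≡266, 125^64≡253 (mod 331).
125^83 = 125^(64+16+2+1) ≡ 172 (mod 331).
Check: 172² = 29584 ≡ 125 (mod 331). The two roots are 159 and 172.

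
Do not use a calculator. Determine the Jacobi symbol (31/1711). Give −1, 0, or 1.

1

Reciprocity: 31 ≡ 3 and 1711 ≡ 3 (mod 4), so (31/1711) = −(1711/31).
Reduce top mod 31: now compute (6/31).
Pull out 2: since 31 ≡ 7 (mod 8), (2/31) = +1.
Reciprocity: 3 ≡ 3 and 31 ≡ 3 (mod 4), so (3/31) = −(31/3).
Reduce top mod 3: now compute (1/3).
Reached (1/3) = 1. Collecting the sign flips along the way, the symbol is +1.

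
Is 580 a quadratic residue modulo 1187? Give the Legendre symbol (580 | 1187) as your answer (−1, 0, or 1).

1

Pull out 2^2: since 1187 ≡ 3 (mod 8), (2/1187) = -1, so (2/1187)^2 = +1.
Reciprocity: 145 ≡ 1 and 1187 ≡ 3 (mod 4), so (145/1187) = +(1187/145).
Reduce top mod 145: now compute (27/145).
Reciprocity: 27 ≡ 3 and 145 ≡ 1 (mod 4), so (27/145) = +(145/27).
Reduce top mod 27: now compute (10/27).
Pull out 2: since 27 ≡ 3 (mod 8), (2/27) = -1.
Reciprocity: 5 ≡ 1 and 27 ≡ 3 (mod 4), so (5/27) = +(27/5).
Reduce top mod 5: now compute (2/5).
Pull out 2: since 5 ≡ 5 (mod 8), (2/5) = -1.
Reached (1/5) = 1. Collecting the sign flips along the way, the symbol is +1.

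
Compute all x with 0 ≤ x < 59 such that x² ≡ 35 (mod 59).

25, 34

Since 59 ≡ 3 (mod 4), a square root of 35 is 35^((59+1)/4) = 35^15 mod 59.
Repeated squaring: 35^2≡45, 35^4≡19, 35^8≡7 (mod 59).
35^15 = 35^(8+4+2+1) ≡ 25 (mod 59).
Check: 25² = 625 ≡ 35 (mod 59). The two roots are 25 and 34.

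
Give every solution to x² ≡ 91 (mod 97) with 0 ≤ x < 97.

97 ≡ 1 (mod 4), so we find a root by search.
Trying successive values, 24² = 576 ≡ 91 (mod 97). The other root is 97 − 24 = 73.

24, 73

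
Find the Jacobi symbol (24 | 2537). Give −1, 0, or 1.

-1

Pull out 2^3: since 2537 ≡ 1 (mod 8), (2/2537) = +1, so (2/2537)^3 = +1.
Reciprocity: 3 ≡ 3 and 2537 ≡ 1 (mod 4), so (3/2537) = +(2537/3).
Reduce top mod 3: now compute (2/3).
Pull out 2: since 3 ≡ 3 (mod 8), (2/3) = -1.
Reached (1/3) = 1. Collecting the sign flips along the way, the symbol is -1.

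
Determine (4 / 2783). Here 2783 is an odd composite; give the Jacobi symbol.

1

Pull out 2^2: since 2783 ≡ 7 (mod 8), (2/2783) = +1, so (2/2783)^2 = +1.
Reached (1/2783) = 1. Collecting the sign flips along the way, the symbol is +1.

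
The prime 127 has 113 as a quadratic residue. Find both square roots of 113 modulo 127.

Since 127 ≡ 3 (mod 4), a square root of 113 is 113^((127+1)/4) = 113^32 mod 127.
Repeated squaring: 113^2≡69, 113^4≡62, 113^8≡34, 113^16≡13, 113^32≡42 (mod 127).
113^32 = 113^(32) ≡ 42 (mod 127).
Check: 42² = 1764 ≡ 113 (mod 127). The two roots are 42 and 85.

42, 85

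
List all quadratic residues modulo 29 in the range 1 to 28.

1,4,5,6,7,9,13,16,20,22,23,24,25,28

Square k = 1,…,14 (k and 29−k give the same square):
1²=1, 2²=4, 3²=9, 4²=16, 5²=25, 6²≡7, 7²≡20, 8²≡6, 9²≡23, 10²≡13, 11²≡5, 12²≡28, 13²≡24, 14²≡22 (mod 29).
So the quadratic residues mod 29 are {1, 4, 5, 6, 7, 9, 13, 16, 20, 22, 23, 24, 25, 28}.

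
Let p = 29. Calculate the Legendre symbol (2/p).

-1

Pull out 2: since 29 ≡ 5 (mod 8), (2/29) = -1.
Reached (1/29) = 1. Collecting the sign flips along the way, the symbol is -1.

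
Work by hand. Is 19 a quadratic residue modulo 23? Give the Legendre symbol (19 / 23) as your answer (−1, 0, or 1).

Reciprocity: 19 ≡ 3 and 23 ≡ 3 (mod 4), so (19/23) = −(23/19).
Reduce top mod 19: now compute (4/19).
Pull out 2^2: since 19 ≡ 3 (mod 8), (2/19) = -1, so (2/19)^2 = +1.
Reached (1/19) = 1. Collecting the sign flips along the way, the symbol is -1.

-1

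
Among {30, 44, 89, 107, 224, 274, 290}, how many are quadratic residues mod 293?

(30/293) = -1 → non-residue.
(44/293) = -1 → non-residue.
(89/293) = -1 → non-residue.
(107/293) = +1 → QR.
(224/293) = +1 → QR.
(274/293) = -1 → non-residue.
(290/293) = -1 → non-residue.
Total quadratic residues among the 7: 2.

2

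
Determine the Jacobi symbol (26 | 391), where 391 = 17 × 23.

Pull out 2: since 391 ≡ 7 (mod 8), (2/391) = +1.
Reciprocity: 13 ≡ 1 and 391 ≡ 3 (mod 4), so (13/391) = +(391/13).
Reduce top mod 13: now compute (1/13).
Reached (1/13) = 1. Collecting the sign flips along the way, the symbol is +1.

1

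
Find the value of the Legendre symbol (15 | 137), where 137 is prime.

1

Reciprocity: 15 ≡ 3 and 137 ≡ 1 (mod 4), so (15/137) = +(137/15).
Reduce top mod 15: now compute (2/15).
Pull out 2: since 15 ≡ 7 (mod 8), (2/15) = +1.
Reached (1/15) = 1. Collecting the sign flips along the way, the symbol is +1.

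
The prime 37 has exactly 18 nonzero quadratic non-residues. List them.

2,5,6,8,13,14,15,17,18,19,20,22,23,24,29,31,32,35

Square k = 1,…,18 (k and 37−k give the same square):
1²=1, 2²=4, 3²=9, 4²=16, 5²=25, 6²=36, 7²≡12, 8²≡27, 9²≡7, 10²≡26, 11²≡10, 12²≡33, 13²≡21, 14²≡11, 15²≡3, 16²≡34, 17²≡30, 18²≡28 (mod 37).
The residues are {1, 3, 4, 7, 9, 10, 11, 12, 16, 21, 25, 26, 27, 28, 30, 33, 34, 36}; the non-residues are the remaining 18 nonzero classes.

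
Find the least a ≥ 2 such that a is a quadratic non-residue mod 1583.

(2/1583) = +1, so 2 is a residue.
(3/1583) = +1, so 3 is a residue.
(4/1583) = +1, so 4 is a residue.
(5/1583) = −1, so 5 is the smallest positive non-residue mod 1583.

5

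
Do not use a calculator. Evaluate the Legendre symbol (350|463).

-1

Pull out 2: since 463 ≡ 7 (mod 8), (2/463) = +1.
Reciprocity: 175 ≡ 3 and 463 ≡ 3 (mod 4), so (175/463) = −(463/175).
Reduce top mod 175: now compute (113/175).
Reciprocity: 113 ≡ 1 and 175 ≡ 3 (mod 4), so (113/175) = +(175/113).
Reduce top mod 113: now compute (62/113).
Pull out 2: since 113 ≡ 1 (mod 8), (2/113) = +1.
Reciprocity: 31 ≡ 3 and 113 ≡ 1 (mod 4), so (31/113) = +(113/31).
Reduce top mod 31: now compute (20/31).
Pull out 2^2: since 31 ≡ 7 (mod 8), (2/31) = +1, so (2/31)^2 = +1.
Reciprocity: 5 ≡ 1 and 31 ≡ 3 (mod 4), so (5/31) = +(31/5).
Reduce top mod 5: now compute (1/5).
Reached (1/5) = 1. Collecting the sign flips along the way, the symbol is -1.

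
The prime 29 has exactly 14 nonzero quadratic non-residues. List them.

Square k = 1,…,14 (k and 29−k give the same square):
1²=1, 2²=4, 3²=9, 4²=16, 5²=25, 6²≡7, 7²≡20, 8²≡6, 9²≡23, 10²≡13, 11²≡5, 12²≡28, 13²≡24, 14²≡22 (mod 29).
The residues are {1, 4, 5, 6, 7, 9, 13, 16, 20, 22, 23, 24, 25, 28}; the non-residues are the remaining 14 nonzero classes.

2,3,8,10,11,12,14,15,17,18,19,21,26,27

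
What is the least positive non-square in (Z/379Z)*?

2

(2/379) = −1, so 2 is the smallest positive non-residue mod 379.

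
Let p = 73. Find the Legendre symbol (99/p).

First reduce: 99 ≡ 26 (mod 73).
Pull out 2: since 73 ≡ 1 (mod 8), (2/73) = +1.
Reciprocity: 13 ≡ 1 and 73 ≡ 1 (mod 4), so (13/73) = +(73/13).
Reduce top mod 13: now compute (8/13).
Pull out 2^3: since 13 ≡ 5 (mod 8), (2/13) = -1, so (2/13)^3 = -1.
Reached (1/13) = 1. Collecting the sign flips along the way, the symbol is -1.

-1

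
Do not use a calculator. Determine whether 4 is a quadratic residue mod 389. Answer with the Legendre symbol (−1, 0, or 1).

Euler's criterion: (4/389) ≡ 4^194 (mod 389).
4^2 ≡ 16 (mod 389)
4^4 ≡ 256 (mod 389)
4^8 ≡ 184 (mod 389)
4^16 ≡ 13 (mod 389)
4^32 ≡ 169 (mod 389)
4^64 ≡ 164 (mod 389)
4^128 ≡ 55 (mod 389)
4^194 = 4^(128+64+2) ≡ 1 (mod 389).
Result is 1, so (4/389) = 1.

1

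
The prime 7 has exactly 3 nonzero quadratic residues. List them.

Square k = 1,…,3 (k and 7−k give the same square):
1²=1, 2²=4, 3²≡2 (mod 7).
So the quadratic residues mod 7 are {1, 2, 4}.

1, 2, 4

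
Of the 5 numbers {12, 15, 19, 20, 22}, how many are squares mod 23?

(12/23) = +1 → QR.
(15/23) = -1 → non-residue.
(19/23) = -1 → non-residue.
(20/23) = -1 → non-residue.
(22/23) = -1 → non-residue.
Total quadratic residues among the 5: 1.

1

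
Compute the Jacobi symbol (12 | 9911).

1

Pull out 2^2: since 9911 ≡ 7 (mod 8), (2/9911) = +1, so (2/9911)^2 = +1.
Reciprocity: 3 ≡ 3 and 9911 ≡ 3 (mod 4), so (3/9911) = −(9911/3).
Reduce top mod 3: now compute (2/3).
Pull out 2: since 3 ≡ 3 (mod 8), (2/3) = -1.
Reached (1/3) = 1. Collecting the sign flips along the way, the symbol is +1.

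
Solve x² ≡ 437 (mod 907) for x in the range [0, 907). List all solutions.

Since 907 ≡ 3 (mod 4), a square root of 437 is 437^((907+1)/4) = 437^227 mod 907.
Repeated squaring: 437^2≡499, 437^4≡483, 437^8≡190, 437^16≡727, 437^32≡655, 437^64≡14, 437^128≡196 (mod 907).
437^227 = 437^(128+64+32+2+1) ≡ 468 (mod 907).
Check: 468² = 219024 ≡ 437 (mod 907). The two roots are 439 and 468.

439, 468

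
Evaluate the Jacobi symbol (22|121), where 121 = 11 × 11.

0

Pull out 2: since 121 ≡ 1 (mod 8), (2/121) = +1.
Reciprocity: 11 ≡ 3 and 121 ≡ 1 (mod 4), so (11/121) = +(121/11).
Reduce top mod 11: now compute (0/11).
Top reduces to 0: gcd > 1, so the symbol is 0.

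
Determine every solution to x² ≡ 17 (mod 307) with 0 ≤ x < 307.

Since 307 ≡ 3 (mod 4), a square root of 17 is 17^((307+1)/4) = 17^77 mod 307.
Repeated squaring: 17^2≡289, 17^4≡17, 17^8≡289, 17^16≡17, 17^32≡289, 17^64≡17 (mod 307).
17^77 = 17^(64+8+4+1) ≡ 289 (mod 307).
Check: 289² = 83521 ≡ 17 (mod 307). The two roots are 18 and 289.

18, 289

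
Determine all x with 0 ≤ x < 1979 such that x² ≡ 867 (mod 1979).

Since 1979 ≡ 3 (mod 4), a square root of 867 is 867^((1979+1)/4) = 867^495 mod 1979.
Repeated squaring: 867^2≡1648, 867^4≡716, 867^8≡95, 867^16≡1109, 867^32≡922, 867^64≡1093, 867^128≡1312, 867^256≡1593 (mod 1979).
867^495 = 867^(256+128+64+32+8+4+2+1) ≡ 1603 (mod 1979).
Check: 1603² = 2569609 ≡ 867 (mod 1979). The two roots are 376 and 1603.

376, 1603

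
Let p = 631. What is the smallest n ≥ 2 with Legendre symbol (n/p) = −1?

(2/631) = +1, so 2 is a residue.
(3/631) = −1, so 3 is the smallest positive non-residue mod 631.

3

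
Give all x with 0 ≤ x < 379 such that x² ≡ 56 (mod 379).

Since 379 ≡ 3 (mod 4), a square root of 56 is 56^((379+1)/4) = 56^95 mod 379.
Repeated squaring: 56^2≡104, 56^4≡204, 56^8≡305, 56^16≡170, 56^32≡96, 56^64≡120 (mod 379).
56^95 = 56^(64+16+8+4+2+1) ≡ 314 (mod 379).
Check: 314² = 98596 ≡ 56 (mod 379). The two roots are 65 and 314.

65, 314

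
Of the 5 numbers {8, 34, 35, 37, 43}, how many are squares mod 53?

(8/53) = -1 → non-residue.
(34/53) = -1 → non-residue.
(35/53) = -1 → non-residue.
(37/53) = +1 → QR.
(43/53) = +1 → QR.
Total quadratic residues among the 5: 2.

2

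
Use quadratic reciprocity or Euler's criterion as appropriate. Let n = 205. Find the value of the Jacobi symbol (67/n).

1

Reciprocity: 67 ≡ 3 and 205 ≡ 1 (mod 4), so (67/205) = +(205/67).
Reduce top mod 67: now compute (4/67).
Pull out 2^2: since 67 ≡ 3 (mod 8), (2/67) = -1, so (2/67)^2 = +1.
Reached (1/67) = 1. Collecting the sign flips along the way, the symbol is +1.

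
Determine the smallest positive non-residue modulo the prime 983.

5

(2/983) = +1, so 2 is a residue.
(3/983) = +1, so 3 is a residue.
(4/983) = +1, so 4 is a residue.
(5/983) = −1, so 5 is the smallest positive non-residue mod 983.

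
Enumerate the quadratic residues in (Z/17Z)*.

Square k = 1,…,8 (k and 17−k give the same square):
1²=1, 2²=4, 3²=9, 4²=16, 5²≡8, 6²≡2, 7²≡15, 8²≡13 (mod 17).
So the quadratic residues mod 17 are {1, 2, 4, 8, 9, 13, 15, 16}.

1, 2, 4, 8, 9, 13, 15, 16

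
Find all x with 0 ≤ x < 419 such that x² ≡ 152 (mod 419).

69, 350

Since 419 ≡ 3 (mod 4), a square root of 152 is 152^((419+1)/4) = 152^105 mod 419.
Repeated squaring: 152^2≡59, 152^4≡129, 152^8≡300, 152^16≡334, 152^32≡102, 152^64≡348 (mod 419).
152^105 = 152^(64+32+8+1) ≡ 69 (mod 419).
Check: 69² = 4761 ≡ 152 (mod 419). The two roots are 69 and 350.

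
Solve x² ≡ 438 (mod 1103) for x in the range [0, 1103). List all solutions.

Since 1103 ≡ 3 (mod 4), a square root of 438 is 438^((1103+1)/4) = 438^276 mod 1103.
Repeated squaring: 438^2≡1025, 438^4≡569, 438^8≡582, 438^16≡103, 438^32≡682, 438^64≡761, 438^128≡46, 438^256≡1013 (mod 1103).
438^276 = 438^(256+16+4) ≡ 1019 (mod 1103).
Check: 1019² = 1038361 ≡ 438 (mod 1103). The two roots are 84 and 1019.

84, 1019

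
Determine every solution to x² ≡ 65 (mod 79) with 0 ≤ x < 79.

12, 67

Since 79 ≡ 3 (mod 4), a square root of 65 is 65^((79+1)/4) = 65^20 mod 79.
Repeated squaring: 65^2≡38, 65^4≡22, 65^8≡10, 65^16≡21 (mod 79).
65^20 = 65^(16+4) ≡ 67 (mod 79).
Check: 67² = 4489 ≡ 65 (mod 79). The two roots are 12 and 67.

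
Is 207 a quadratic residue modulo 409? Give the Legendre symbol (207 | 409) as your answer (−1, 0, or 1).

1

Euler's criterion: (207/409) ≡ 207^204 (mod 409).
207^2 ≡ 313 (mod 409)
207^4 ≡ 218 (mod 409)
207^8 ≡ 80 (mod 409)
207^16 ≡ 265 (mod 409)
207^32 ≡ 286 (mod 409)
207^64 ≡ 405 (mod 409)
207^128 ≡ 16 (mod 409)
207^204 = 207^(128+64+8+4) ≡ 1 (mod 409).
Result is 1, so (207/409) = 1.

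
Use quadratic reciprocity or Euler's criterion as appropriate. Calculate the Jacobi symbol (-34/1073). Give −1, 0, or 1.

1

First reduce: -34 ≡ 1039 (mod 1073).
Reciprocity: 1039 ≡ 3 and 1073 ≡ 1 (mod 4), so (1039/1073) = +(1073/1039).
Reduce top mod 1039: now compute (34/1039).
Pull out 2: since 1039 ≡ 7 (mod 8), (2/1039) = +1.
Reciprocity: 17 ≡ 1 and 1039 ≡ 3 (mod 4), so (17/1039) = +(1039/17).
Reduce top mod 17: now compute (2/17).
Pull out 2: since 17 ≡ 1 (mod 8), (2/17) = +1.
Reached (1/17) = 1. Collecting the sign flips along the way, the symbol is +1.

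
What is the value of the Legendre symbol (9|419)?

Euler's criterion: (9/419) ≡ 9^209 (mod 419).
9^2 ≡ 81 (mod 419)
9^4 ≡ 276 (mod 419)
9^8 ≡ 337 (mod 419)
9^16 ≡ 20 (mod 419)
9^32 ≡ 400 (mod 419)
9^64 ≡ 361 (mod 419)
9^128 ≡ 12 (mod 419)
9^209 = 9^(128+64+16+1) ≡ 1 (mod 419).
Result is 1, so (9/419) = 1.

1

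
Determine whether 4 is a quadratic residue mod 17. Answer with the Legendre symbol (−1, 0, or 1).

Euler's criterion: (4/17) ≡ 4^8 (mod 17).
4^2 ≡ 16 (mod 17)
4^4 ≡ 1 (mod 17)
4^8 ≡ 1 (mod 17)
4^8 = 4^(8) ≡ 1 (mod 17).
Result is 1, so (4/17) = 1.

1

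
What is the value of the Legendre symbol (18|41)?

Pull out 2: since 41 ≡ 1 (mod 8), (2/41) = +1.
Reciprocity: 9 ≡ 1 and 41 ≡ 1 (mod 4), so (9/41) = +(41/9).
Reduce top mod 9: now compute (5/9).
Reciprocity: 5 ≡ 1 and 9 ≡ 1 (mod 4), so (5/9) = +(9/5).
Reduce top mod 5: now compute (4/5).
Pull out 2^2: since 5 ≡ 5 (mod 8), (2/5) = -1, so (2/5)^2 = +1.
Reached (1/5) = 1. Collecting the sign flips along the way, the symbol is +1.

1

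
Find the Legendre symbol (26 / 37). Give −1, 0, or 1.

1

Euler's criterion: (26/37) ≡ 26^18 (mod 37).
26^2 ≡ 10 (mod 37)
26^4 ≡ 26 (mod 37)
26^8 ≡ 10 (mod 37)
26^16 ≡ 26 (mod 37)
26^18 = 26^(16+2) ≡ 1 (mod 37).
Result is 1, so (26/37) = 1.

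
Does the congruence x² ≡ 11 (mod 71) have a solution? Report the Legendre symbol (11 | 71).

-1

Reciprocity: 11 ≡ 3 and 71 ≡ 3 (mod 4), so (11/71) = −(71/11).
Reduce top mod 11: now compute (5/11).
Reciprocity: 5 ≡ 1 and 11 ≡ 3 (mod 4), so (5/11) = +(11/5).
Reduce top mod 5: now compute (1/5).
Reached (1/5) = 1. Collecting the sign flips along the way, the symbol is -1.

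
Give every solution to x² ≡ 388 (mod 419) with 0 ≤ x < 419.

Since 419 ≡ 3 (mod 4), a square root of 388 is 388^((419+1)/4) = 388^105 mod 419.
Repeated squaring: 388^2≡123, 388^4≡45, 388^8≡349, 388^16≡291, 388^32≡43, 388^64≡173 (mod 419).
388^105 = 388^(64+32+8+1) ≡ 236 (mod 419).
Check: 236² = 55696 ≡ 388 (mod 419). The two roots are 183 and 236.

183, 236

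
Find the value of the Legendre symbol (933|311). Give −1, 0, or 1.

First reduce: 933 ≡ 0 (mod 311).
Top reduces to 0: gcd > 1, so the symbol is 0.

0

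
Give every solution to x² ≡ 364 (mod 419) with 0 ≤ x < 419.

Since 419 ≡ 3 (mod 4), a square root of 364 is 364^((419+1)/4) = 364^105 mod 419.
Repeated squaring: 364^2≡92, 364^4≡84, 364^8≡352, 364^16≡299, 364^32≡154, 364^64≡252 (mod 419).
364^105 = 364^(64+32+8+1) ≡ 266 (mod 419).
Check: 266² = 70756 ≡ 364 (mod 419). The two roots are 153 and 266.

153, 266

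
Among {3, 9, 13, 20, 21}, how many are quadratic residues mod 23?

3

(3/23) = +1 → QR.
(9/23) = +1 → QR.
(13/23) = +1 → QR.
(20/23) = -1 → non-residue.
(21/23) = -1 → non-residue.
Total quadratic residues among the 5: 3.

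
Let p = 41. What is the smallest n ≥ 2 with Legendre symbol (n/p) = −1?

(2/41) = +1, so 2 is a residue.
(3/41) = −1, so 3 is the smallest positive non-residue mod 41.

3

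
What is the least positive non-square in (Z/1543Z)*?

(2/1543) = +1, so 2 is a residue.
(3/1543) = −1, so 3 is the smallest positive non-residue mod 1543.

3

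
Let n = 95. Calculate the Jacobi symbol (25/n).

Reciprocity: 25 ≡ 1 and 95 ≡ 3 (mod 4), so (25/95) = +(95/25).
Reduce top mod 25: now compute (20/25).
Pull out 2^2: since 25 ≡ 1 (mod 8), (2/25) = +1, so (2/25)^2 = +1.
Reciprocity: 5 ≡ 1 and 25 ≡ 1 (mod 4), so (5/25) = +(25/5).
Reduce top mod 5: now compute (0/5).
Top reduces to 0: gcd > 1, so the symbol is 0.

0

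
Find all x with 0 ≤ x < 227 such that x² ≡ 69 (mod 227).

110, 117

Since 227 ≡ 3 (mod 4), a square root of 69 is 69^((227+1)/4) = 69^57 mod 227.
Repeated squaring: 69^2≡221, 69^4≡36, 69^8≡161, 69^16≡43, 69^32≡33 (mod 227).
69^57 = 69^(32+16+8+1) ≡ 110 (mod 227).
Check: 110² = 12100 ≡ 69 (mod 227). The two roots are 110 and 117.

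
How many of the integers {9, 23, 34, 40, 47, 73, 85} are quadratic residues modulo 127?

(9/127) = +1 → QR.
(23/127) = -1 → non-residue.
(34/127) = +1 → QR.
(40/127) = -1 → non-residue.
(47/127) = +1 → QR.
(73/127) = +1 → QR.
(85/127) = -1 → non-residue.
Total quadratic residues among the 7: 4.

4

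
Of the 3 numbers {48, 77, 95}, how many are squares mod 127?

0

(48/127) = -1 → non-residue.
(77/127) = -1 → non-residue.
(95/127) = -1 → non-residue.
Total quadratic residues among the 3: 0.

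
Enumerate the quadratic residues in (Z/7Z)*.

Square k = 1,…,3 (k and 7−k give the same square):
1²=1, 2²=4, 3²≡2 (mod 7).
So the quadratic residues mod 7 are {1, 2, 4}.

1,2,4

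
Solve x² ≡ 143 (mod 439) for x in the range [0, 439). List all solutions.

Since 439 ≡ 3 (mod 4), a square root of 143 is 143^((439+1)/4) = 143^110 mod 439.
Repeated squaring: 143^2≡255, 143^4≡53, 143^8≡175, 143^16≡334, 143^32≡50, 143^64≡305 (mod 439).
143^110 = 143^(64+32+8+4+2) ≡ 99 (mod 439).
Check: 99² = 9801 ≡ 143 (mod 439). The two roots are 99 and 340.

99, 340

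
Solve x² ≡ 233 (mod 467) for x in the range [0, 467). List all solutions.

Since 467 ≡ 3 (mod 4), a square root of 233 is 233^((467+1)/4) = 233^117 mod 467.
Repeated squaring: 233^2≡117, 233^4≡146, 233^8≡301, 233^16≡3, 233^32≡9, 233^64≡81 (mod 467).
233^117 = 233^(64+32+16+4+1) ≡ 63 (mod 467).
Check: 63² = 3969 ≡ 233 (mod 467). The two roots are 63 and 404.

63, 404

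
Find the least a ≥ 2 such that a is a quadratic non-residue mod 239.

7

(2/239) = +1, so 2 is a residue.
(3/239) = +1, so 3 is a residue.
(4/239) = +1, so 4 is a residue.
(5/239) = +1, so 5 is a residue.
(6/239) = +1, so 6 is a residue.
(7/239) = −1, so 7 is the smallest positive non-residue mod 239.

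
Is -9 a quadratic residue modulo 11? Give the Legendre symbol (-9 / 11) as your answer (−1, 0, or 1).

First reduce: -9 ≡ 2 (mod 11).
Pull out 2: since 11 ≡ 3 (mod 8), (2/11) = -1.
Reached (1/11) = 1. Collecting the sign flips along the way, the symbol is -1.

-1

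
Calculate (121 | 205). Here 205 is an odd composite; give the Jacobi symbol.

1

Reciprocity: 121 ≡ 1 and 205 ≡ 1 (mod 4), so (121/205) = +(205/121).
Reduce top mod 121: now compute (84/121).
Pull out 2^2: since 121 ≡ 1 (mod 8), (2/121) = +1, so (2/121)^2 = +1.
Reciprocity: 21 ≡ 1 and 121 ≡ 1 (mod 4), so (21/121) = +(121/21).
Reduce top mod 21: now compute (16/21).
Pull out 2^4: since 21 ≡ 5 (mod 8), (2/21) = -1, so (2/21)^4 = +1.
Reached (1/21) = 1. Collecting the sign flips along the way, the symbol is +1.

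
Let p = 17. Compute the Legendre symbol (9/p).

1

Reciprocity: 9 ≡ 1 and 17 ≡ 1 (mod 4), so (9/17) = +(17/9).
Reduce top mod 9: now compute (8/9).
Pull out 2^3: since 9 ≡ 1 (mod 8), (2/9) = +1, so (2/9)^3 = +1.
Reached (1/9) = 1. Collecting the sign flips along the way, the symbol is +1.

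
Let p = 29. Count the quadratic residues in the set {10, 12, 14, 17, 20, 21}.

1

(10/29) = -1 → non-residue.
(12/29) = -1 → non-residue.
(14/29) = -1 → non-residue.
(17/29) = -1 → non-residue.
(20/29) = +1 → QR.
(21/29) = -1 → non-residue.
Total quadratic residues among the 6: 1.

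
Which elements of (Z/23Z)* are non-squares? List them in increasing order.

Square k = 1,…,11 (k and 23−k give the same square):
1²=1, 2²=4, 3²=9, 4²=16, 5²≡2, 6²≡13, 7²≡3, 8²≡18, 9²≡12, 10²≡8, 11²≡6 (mod 23).
The residues are {1, 2, 3, 4, 6, 8, 9, 12, 13, 16, 18}; the non-residues are the remaining 11 nonzero classes.

5, 7, 10, 11, 14, 15, 17, 19, 20, 21, 22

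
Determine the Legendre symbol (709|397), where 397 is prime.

1

First reduce: 709 ≡ 312 (mod 397).
Pull out 2^3: since 397 ≡ 5 (mod 8), (2/397) = -1, so (2/397)^3 = -1.
Reciprocity: 39 ≡ 3 and 397 ≡ 1 (mod 4), so (39/397) = +(397/39).
Reduce top mod 39: now compute (7/39).
Reciprocity: 7 ≡ 3 and 39 ≡ 3 (mod 4), so (7/39) = −(39/7).
Reduce top mod 7: now compute (4/7).
Pull out 2^2: since 7 ≡ 7 (mod 8), (2/7) = +1, so (2/7)^2 = +1.
Reached (1/7) = 1. Collecting the sign flips along the way, the symbol is +1.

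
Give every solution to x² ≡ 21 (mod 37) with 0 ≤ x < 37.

13, 24

37 ≡ 1 (mod 4), so we find a root by search.
Trying successive values, 13² = 169 ≡ 21 (mod 37). The other root is 37 − 13 = 24.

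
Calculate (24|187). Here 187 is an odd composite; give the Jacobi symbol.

Pull out 2^3: since 187 ≡ 3 (mod 8), (2/187) = -1, so (2/187)^3 = -1.
Reciprocity: 3 ≡ 3 and 187 ≡ 3 (mod 4), so (3/187) = −(187/3).
Reduce top mod 3: now compute (1/3).
Reached (1/3) = 1. Collecting the sign flips along the way, the symbol is +1.

1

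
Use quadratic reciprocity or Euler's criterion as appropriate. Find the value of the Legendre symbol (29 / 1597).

-1

Reciprocity: 29 ≡ 1 and 1597 ≡ 1 (mod 4), so (29/1597) = +(1597/29).
Reduce top mod 29: now compute (2/29).
Pull out 2: since 29 ≡ 5 (mod 8), (2/29) = -1.
Reached (1/29) = 1. Collecting the sign flips along the way, the symbol is -1.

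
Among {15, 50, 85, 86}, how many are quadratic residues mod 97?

3

(15/97) = -1 → non-residue.
(50/97) = +1 → QR.
(85/97) = +1 → QR.
(86/97) = +1 → QR.
Total quadratic residues among the 4: 3.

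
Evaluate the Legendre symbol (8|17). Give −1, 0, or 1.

Euler's criterion: (8/17) ≡ 8^8 (mod 17).
8^2 ≡ 13 (mod 17)
8^4 ≡ 16 (mod 17)
8^8 ≡ 1 (mod 17)
8^8 = 8^(8) ≡ 1 (mod 17).
Result is 1, so (8/17) = 1.

1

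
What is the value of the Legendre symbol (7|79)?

Euler's criterion: (7/79) ≡ 7^39 (mod 79).
7^2 ≡ 49 (mod 79)
7^4 ≡ 31 (mod 79)
7^8 ≡ 13 (mod 79)
7^16 ≡ 11 (mod 79)
7^32 ≡ 42 (mod 79)
7^39 = 7^(32+4+2+1) ≡ 78 (mod 79).
Result is 78 ≡ −1, so (7/79) = −1.

-1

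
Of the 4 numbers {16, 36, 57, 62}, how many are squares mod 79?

(16/79) = +1 → QR.
(36/79) = +1 → QR.
(57/79) = -1 → non-residue.
(62/79) = +1 → QR.
Total quadratic residues among the 4: 3.

3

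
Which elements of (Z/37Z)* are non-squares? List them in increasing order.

Square k = 1,…,18 (k and 37−k give the same square):
1²=1, 2²=4, 3²=9, 4²=16, 5²=25, 6²=36, 7²≡12, 8²≡27, 9²≡7, 10²≡26, 11²≡10, 12²≡33, 13²≡21, 14²≡11, 15²≡3, 16²≡34, 17²≡30, 18²≡28 (mod 37).
The residues are {1, 3, 4, 7, 9, 10, 11, 12, 16, 21, 25, 26, 27, 28, 30, 33, 34, 36}; the non-residues are the remaining 18 nonzero classes.

2, 5, 6, 8, 13, 14, 15, 17, 18, 19, 20, 22, 23, 24, 29, 31, 32, 35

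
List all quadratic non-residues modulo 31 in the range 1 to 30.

3 6 11 12 13 15 17 21 22 23 24 26 27 29 30

Square k = 1,…,15 (k and 31−k give the same square):
1²=1, 2²=4, 3²=9, 4²=16, 5²=25, 6²≡5, 7²≡18, 8²≡2, 9²≡19, 10²≡7, 11²≡28, 12²≡20, 13²≡14, 14²≡10, 15²≡8 (mod 31).
The residues are {1, 2, 4, 5, 7, 8, 9, 10, 14, 16, 18, 19, 20, 25, 28}; the non-residues are the remaining 15 nonzero classes.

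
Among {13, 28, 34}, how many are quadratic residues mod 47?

2

(13/47) = -1 → non-residue.
(28/47) = +1 → QR.
(34/47) = +1 → QR.
Total quadratic residues among the 3: 2.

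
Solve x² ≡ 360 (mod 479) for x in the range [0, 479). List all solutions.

Since 479 ≡ 3 (mod 4), a square root of 360 is 360^((479+1)/4) = 360^120 mod 479.
Repeated squaring: 360^2≡270, 360^4≡92, 360^8≡321, 360^16≡56, 360^32≡262, 360^64≡147 (mod 479).
360^120 = 360^(64+32+16+8) ≡ 224 (mod 479).
Check: 224² = 50176 ≡ 360 (mod 479). The two roots are 224 and 255.

224, 255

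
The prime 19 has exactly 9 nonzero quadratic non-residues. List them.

2,3,8,10,12,13,14,15,18

Square k = 1,…,9 (k and 19−k give the same square):
1²=1, 2²=4, 3²=9, 4²=16, 5²≡6, 6²≡17, 7²≡11, 8²≡7, 9²≡5 (mod 19).
The residues are {1, 4, 5, 6, 7, 9, 11, 16, 17}; the non-residues are the remaining 9 nonzero classes.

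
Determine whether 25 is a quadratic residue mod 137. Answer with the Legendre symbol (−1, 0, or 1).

1

Euler's criterion: (25/137) ≡ 25^68 (mod 137).
25^2 ≡ 77 (mod 137)
25^4 ≡ 38 (mod 137)
25^8 ≡ 74 (mod 137)
25^16 ≡ 133 (mod 137)
25^32 ≡ 16 (mod 137)
25^64 ≡ 119 (mod 137)
25^68 = 25^(64+4) ≡ 1 (mod 137).
Result is 1, so (25/137) = 1.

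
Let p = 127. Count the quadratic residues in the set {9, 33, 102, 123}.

(9/127) = +1 → QR.
(33/127) = -1 → non-residue.
(102/127) = -1 → non-residue.
(123/127) = -1 → non-residue.
Total quadratic residues among the 4: 1.

1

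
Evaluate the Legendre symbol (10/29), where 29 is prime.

Euler's criterion: (10/29) ≡ 10^14 (mod 29).
10^2 ≡ 13 (mod 29)
10^4 ≡ 24 (mod 29)
10^8 ≡ 25 (mod 29)
10^14 = 10^(8+4+2) ≡ 28 (mod 29).
Result is 28 ≡ −1, so (10/29) = −1.

-1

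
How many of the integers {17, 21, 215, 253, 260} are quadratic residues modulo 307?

3

(17/307) = +1 → QR.
(21/307) = -1 → non-residue.
(215/307) = +1 → QR.
(253/307) = -1 → non-residue.
(260/307) = +1 → QR.
Total quadratic residues among the 5: 3.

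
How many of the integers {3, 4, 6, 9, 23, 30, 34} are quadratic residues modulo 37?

5

(3/37) = +1 → QR.
(4/37) = +1 → QR.
(6/37) = -1 → non-residue.
(9/37) = +1 → QR.
(23/37) = -1 → non-residue.
(30/37) = +1 → QR.
(34/37) = +1 → QR.
Total quadratic residues among the 7: 5.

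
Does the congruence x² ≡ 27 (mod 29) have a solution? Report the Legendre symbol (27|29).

Euler's criterion: (27/29) ≡ 27^14 (mod 29).
27^2 ≡ 4 (mod 29)
27^4 ≡ 16 (mod 29)
27^8 ≡ 24 (mod 29)
27^14 = 27^(8+4+2) ≡ 28 (mod 29).
Result is 28 ≡ −1, so (27/29) = −1.

-1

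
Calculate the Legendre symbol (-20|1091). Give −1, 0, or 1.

-1

Euler's criterion: (-20/1091) ≡ 1071^545 (mod 1091).
1071^2 ≡ 400 (mod 1091)
1071^4 ≡ 714 (mod 1091)
1071^8 ≡ 299 (mod 1091)
1071^16 ≡ 1030 (mod 1091)
1071^32 ≡ 448 (mod 1091)
1071^64 ≡ 1051 (mod 1091)
1071^128 ≡ 509 (mod 1091)
1071^256 ≡ 514 (mod 1091)
1071^512 ≡ 174 (mod 1091)
1071^545 = 1071^(512+32+1) ≡ 1090 (mod 1091).
Result is 1090 ≡ −1, so (-20/1091) = −1.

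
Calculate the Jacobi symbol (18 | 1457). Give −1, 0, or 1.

1

Pull out 2: since 1457 ≡ 1 (mod 8), (2/1457) = +1.
Reciprocity: 9 ≡ 1 and 1457 ≡ 1 (mod 4), so (9/1457) = +(1457/9).
Reduce top mod 9: now compute (8/9).
Pull out 2^3: since 9 ≡ 1 (mod 8), (2/9) = +1, so (2/9)^3 = +1.
Reached (1/9) = 1. Collecting the sign flips along the way, the symbol is +1.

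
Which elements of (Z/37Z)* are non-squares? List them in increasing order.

Square k = 1,…,18 (k and 37−k give the same square):
1²=1, 2²=4, 3²=9, 4²=16, 5²=25, 6²=36, 7²≡12, 8²≡27, 9²≡7, 10²≡26, 11²≡10, 12²≡33, 13²≡21, 14²≡11, 15²≡3, 16²≡34, 17²≡30, 18²≡28 (mod 37).
The residues are {1, 3, 4, 7, 9, 10, 11, 12, 16, 21, 25, 26, 27, 28, 30, 33, 34, 36}; the non-residues are the remaining 18 nonzero classes.

2 5 6 8 13 14 15 17 18 19 20 22 23 24 29 31 32 35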